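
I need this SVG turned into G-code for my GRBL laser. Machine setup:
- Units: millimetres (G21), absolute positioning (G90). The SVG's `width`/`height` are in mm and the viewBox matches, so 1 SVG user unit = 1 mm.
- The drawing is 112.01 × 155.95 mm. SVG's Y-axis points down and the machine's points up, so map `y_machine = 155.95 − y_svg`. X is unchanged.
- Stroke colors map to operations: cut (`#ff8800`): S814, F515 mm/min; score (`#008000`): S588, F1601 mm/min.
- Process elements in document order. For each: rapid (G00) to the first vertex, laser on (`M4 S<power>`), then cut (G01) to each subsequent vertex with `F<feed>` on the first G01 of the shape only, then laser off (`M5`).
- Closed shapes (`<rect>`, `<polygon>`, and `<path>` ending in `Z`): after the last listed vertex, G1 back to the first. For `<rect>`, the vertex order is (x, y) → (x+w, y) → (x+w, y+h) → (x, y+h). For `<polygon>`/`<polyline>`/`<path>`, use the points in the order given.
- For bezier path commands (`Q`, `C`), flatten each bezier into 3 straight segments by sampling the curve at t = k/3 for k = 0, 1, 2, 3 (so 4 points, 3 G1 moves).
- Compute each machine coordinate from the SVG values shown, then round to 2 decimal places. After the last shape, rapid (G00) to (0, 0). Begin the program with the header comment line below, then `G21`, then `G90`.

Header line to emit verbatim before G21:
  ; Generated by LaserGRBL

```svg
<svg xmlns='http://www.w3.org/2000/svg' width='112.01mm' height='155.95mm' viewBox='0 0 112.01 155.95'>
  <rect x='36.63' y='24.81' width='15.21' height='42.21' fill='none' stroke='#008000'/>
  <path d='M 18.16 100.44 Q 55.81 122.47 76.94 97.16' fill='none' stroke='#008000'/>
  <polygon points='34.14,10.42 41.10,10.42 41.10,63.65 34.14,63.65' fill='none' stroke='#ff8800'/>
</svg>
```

; Generated by LaserGRBL
G21
G90
G00 X36.63 Y131.14
M4 S588
G01 X51.84 Y131.14 F1601
G01 X51.84 Y88.93
G01 X36.63 Y88.93
G01 X36.63 Y131.14
M5
G00 X18.16 Y55.51
M4 S588
G01 X41.42 Y46.08 F1601
G01 X61.02 Y47.18
G01 X76.94 Y58.79
M5
G00 X34.14 Y145.53
M4 S814
G01 X41.10 Y145.53 F515
G01 X41.10 Y92.30
G01 X34.14 Y92.30
G01 X34.14 Y145.53
M5
G00 X0.00 Y0.00

viewBox `0 0 112.01 155.95` with mm width/height → 1 unit = 1 mm. Flip: y_m = 155.95 − y_svg.

**Shape 1** — `<rect>` rectangle, stroke `#008000` → score (S588, F1601). Machine vertices: (36.63,131.14) → (51.84,131.14) → (51.84,88.93) → (36.63,88.93) → (36.63,131.14). Closed: final G1 returns to the first vertex.

**Shape 2** — `<path>` quadratic bezier, stroke `#008000` → score (S588, F1601). Control points (SVG): P0=(18.16,100.44), P1=(55.81,122.47), P2=(76.94,97.16); sampled at t=k/3. Machine vertices: (18.16,55.51) → (41.42,46.08) → (61.02,47.18) → (76.94,58.79). Open path.

**Shape 3** — `<polygon>` rectangle, stroke `#ff8800` → cut (S814, F515). Machine vertices: (34.14,145.53) → (41.10,145.53) → (41.10,92.30) → (34.14,92.30) → (34.14,145.53). Closed: final G1 returns to the first vertex.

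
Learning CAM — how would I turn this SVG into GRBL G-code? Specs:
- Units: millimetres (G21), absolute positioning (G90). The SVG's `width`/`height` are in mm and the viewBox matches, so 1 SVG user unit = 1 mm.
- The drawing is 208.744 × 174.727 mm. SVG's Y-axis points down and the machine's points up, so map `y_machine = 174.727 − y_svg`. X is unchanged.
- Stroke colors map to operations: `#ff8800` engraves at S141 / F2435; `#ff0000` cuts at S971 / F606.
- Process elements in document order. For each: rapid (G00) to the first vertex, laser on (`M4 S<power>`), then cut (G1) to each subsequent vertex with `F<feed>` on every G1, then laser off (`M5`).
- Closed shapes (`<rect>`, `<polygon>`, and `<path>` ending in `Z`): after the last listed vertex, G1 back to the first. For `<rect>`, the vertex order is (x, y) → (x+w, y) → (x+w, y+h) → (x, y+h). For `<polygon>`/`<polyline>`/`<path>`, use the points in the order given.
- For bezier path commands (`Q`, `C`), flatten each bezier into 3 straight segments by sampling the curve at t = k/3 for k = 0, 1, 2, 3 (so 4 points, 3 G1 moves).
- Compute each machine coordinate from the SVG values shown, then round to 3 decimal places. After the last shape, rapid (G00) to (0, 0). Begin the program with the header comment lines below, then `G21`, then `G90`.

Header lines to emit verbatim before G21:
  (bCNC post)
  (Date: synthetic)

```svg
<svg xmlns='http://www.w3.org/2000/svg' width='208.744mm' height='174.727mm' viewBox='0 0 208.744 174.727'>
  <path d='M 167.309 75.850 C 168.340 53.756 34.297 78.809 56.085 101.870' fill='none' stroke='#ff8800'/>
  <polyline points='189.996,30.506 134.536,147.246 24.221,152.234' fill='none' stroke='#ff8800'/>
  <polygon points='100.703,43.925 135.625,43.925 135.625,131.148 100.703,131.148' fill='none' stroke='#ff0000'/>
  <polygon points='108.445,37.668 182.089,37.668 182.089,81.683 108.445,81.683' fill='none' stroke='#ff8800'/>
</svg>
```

1 u = 1 mm; y_m = 174.727 − y.

[1] `<path>` cubic bezier, #ff8800→engrave S141 F2435: (167.309,98.877) → (134.090,107.075) → (75.466,94.762) → (56.085,72.857)

[2] `<polyline>` open polyline, #ff8800→engrave S141 F2435: (189.996,144.221) → (134.536,27.481) → (24.221,22.493)

[3] `<polygon>` rectangle, #ff0000→cut S971 F606: (100.703,130.802) → (135.625,130.802) → (135.625,43.579) → (100.703,43.579) → (100.703,130.802) (closed)

[4] `<polygon>` rectangle, #ff8800→engrave S141 F2435: (108.445,137.059) → (182.089,137.059) → (182.089,93.044) → (108.445,93.044) → (108.445,137.059) (closed)

(bCNC post)
(Date: synthetic)
G21
G90
G00 X167.309 Y98.877
M4 S141
G1 X134.090 Y107.075 F2435
G1 X75.466 Y94.762 F2435
G1 X56.085 Y72.857 F2435
M5
G00 X189.996 Y144.221
M4 S141
G1 X134.536 Y27.481 F2435
G1 X24.221 Y22.493 F2435
M5
G00 X100.703 Y130.802
M4 S971
G1 X135.625 Y130.802 F606
G1 X135.625 Y43.579 F606
G1 X100.703 Y43.579 F606
G1 X100.703 Y130.802 F606
M5
G00 X108.445 Y137.059
M4 S141
G1 X182.089 Y137.059 F2435
G1 X182.089 Y93.044 F2435
G1 X108.445 Y93.044 F2435
G1 X108.445 Y137.059 F2435
M5
G00 X0.000 Y0.000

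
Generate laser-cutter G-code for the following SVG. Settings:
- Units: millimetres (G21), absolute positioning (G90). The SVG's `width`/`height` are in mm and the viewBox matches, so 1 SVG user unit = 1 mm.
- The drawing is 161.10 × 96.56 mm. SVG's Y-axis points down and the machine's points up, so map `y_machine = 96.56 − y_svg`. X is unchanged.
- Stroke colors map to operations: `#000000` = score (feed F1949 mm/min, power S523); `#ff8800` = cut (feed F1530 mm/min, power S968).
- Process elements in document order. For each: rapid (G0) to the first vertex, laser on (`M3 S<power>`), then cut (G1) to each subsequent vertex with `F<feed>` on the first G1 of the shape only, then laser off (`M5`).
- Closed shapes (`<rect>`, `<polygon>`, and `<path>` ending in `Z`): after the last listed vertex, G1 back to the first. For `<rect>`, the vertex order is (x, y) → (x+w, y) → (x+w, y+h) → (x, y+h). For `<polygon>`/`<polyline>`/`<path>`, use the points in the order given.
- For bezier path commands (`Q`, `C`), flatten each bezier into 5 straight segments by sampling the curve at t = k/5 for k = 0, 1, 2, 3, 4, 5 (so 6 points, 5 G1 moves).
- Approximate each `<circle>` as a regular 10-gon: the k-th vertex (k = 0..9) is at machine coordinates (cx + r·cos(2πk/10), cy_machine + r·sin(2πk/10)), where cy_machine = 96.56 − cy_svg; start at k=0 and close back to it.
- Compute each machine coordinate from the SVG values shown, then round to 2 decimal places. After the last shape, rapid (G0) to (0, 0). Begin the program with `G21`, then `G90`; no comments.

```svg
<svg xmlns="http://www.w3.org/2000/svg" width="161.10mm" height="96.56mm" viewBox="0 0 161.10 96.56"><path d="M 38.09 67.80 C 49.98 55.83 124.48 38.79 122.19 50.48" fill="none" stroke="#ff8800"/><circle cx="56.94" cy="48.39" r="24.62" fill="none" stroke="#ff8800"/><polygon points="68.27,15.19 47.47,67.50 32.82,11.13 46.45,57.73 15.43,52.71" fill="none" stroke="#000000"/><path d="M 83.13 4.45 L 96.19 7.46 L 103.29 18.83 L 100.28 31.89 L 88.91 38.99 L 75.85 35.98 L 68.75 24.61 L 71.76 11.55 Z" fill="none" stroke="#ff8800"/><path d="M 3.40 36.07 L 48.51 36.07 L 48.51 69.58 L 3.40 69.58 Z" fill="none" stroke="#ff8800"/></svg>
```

G21
G90
G0 X38.09 Y28.76
M3 S968
G1 X51.62 Y36.28 F1530
G1 X73.49 Y43.39
G1 X97.00 Y48.48
G1 X115.46 Y49.92
G1 X122.19 Y46.08
M5
G0 X81.56 Y48.17
M3 S968
G1 X76.86 Y62.64 F1530
G1 X64.55 Y71.59
G1 X49.33 Y71.59
G1 X37.02 Y62.64
G1 X32.32 Y48.17
G1 X37.02 Y33.70
G1 X49.33 Y24.75
G1 X64.55 Y24.75
G1 X76.86 Y33.70
G1 X81.56 Y48.17
M5
G0 X68.27 Y81.37
M3 S523
G1 X47.47 Y29.06 F1949
G1 X32.82 Y85.43
G1 X46.45 Y38.83
G1 X15.43 Y43.85
G1 X68.27 Y81.37
M5
G0 X83.13 Y92.11
M3 S968
G1 X96.19 Y89.10 F1530
G1 X103.29 Y77.73
G1 X100.28 Y64.67
G1 X88.91 Y57.57
G1 X75.85 Y60.58
G1 X68.75 Y71.95
G1 X71.76 Y85.01
G1 X83.13 Y92.11
M5
G0 X3.40 Y60.49
M3 S968
G1 X48.51 Y60.49 F1530
G1 X48.51 Y26.98
G1 X3.40 Y26.98
G1 X3.40 Y60.49
M5
G0 X0.00 Y0.00

Since the viewBox matches the mm dimensions, user units are millimetres directly. The only transform is the Y-flip y_m = 96.56 − y_svg.

Shape 1 is a cubic bezier drawn with `<path>`. Its stroke #ff8800 means cut at S968, F1530. After flipping Y the toolpath is (38.09,28.76) → (51.62,36.28) → (73.49,43.39) → (97.00,48.48) → (115.46,49.92) → (122.19,46.08).

Shape 2 is a circle drawn with `<circle>`. Its stroke #ff8800 means cut at S968, F1530. After flipping Y the toolpath is (81.56,48.17) → (76.86,62.64) → (64.55,71.59) → (49.33,71.59) → (37.02,62.64) → (32.32,48.17) → (37.02,33.70) → (49.33,24.75) → (64.55,24.75) → (76.86,33.70) → (81.56,48.17), returning to the start.

Shape 3 is a closed polygon drawn with `<polygon>`. Its stroke #000000 means score at S523, F1949. After flipping Y the toolpath is (68.27,81.37) → (47.47,29.06) → (32.82,85.43) → (46.45,38.83) → (15.43,43.85) → (68.27,81.37), returning to the start.

Shape 4 is a regular polygon drawn with `<path>`. Its stroke #ff8800 means cut at S968, F1530. After flipping Y the toolpath is (83.13,92.11) → (96.19,89.10) → (103.29,77.73) → (100.28,64.67) → (88.91,57.57) → (75.85,60.58) → (68.75,71.95) → (71.76,85.01) → (83.13,92.11), returning to the start.

Shape 5 is a rectangle drawn with `<path>`. Its stroke #ff8800 means cut at S968, F1530. After flipping Y the toolpath is (3.40,60.49) → (48.51,60.49) → (48.51,26.98) → (3.40,26.98) → (3.40,60.49), returning to the start.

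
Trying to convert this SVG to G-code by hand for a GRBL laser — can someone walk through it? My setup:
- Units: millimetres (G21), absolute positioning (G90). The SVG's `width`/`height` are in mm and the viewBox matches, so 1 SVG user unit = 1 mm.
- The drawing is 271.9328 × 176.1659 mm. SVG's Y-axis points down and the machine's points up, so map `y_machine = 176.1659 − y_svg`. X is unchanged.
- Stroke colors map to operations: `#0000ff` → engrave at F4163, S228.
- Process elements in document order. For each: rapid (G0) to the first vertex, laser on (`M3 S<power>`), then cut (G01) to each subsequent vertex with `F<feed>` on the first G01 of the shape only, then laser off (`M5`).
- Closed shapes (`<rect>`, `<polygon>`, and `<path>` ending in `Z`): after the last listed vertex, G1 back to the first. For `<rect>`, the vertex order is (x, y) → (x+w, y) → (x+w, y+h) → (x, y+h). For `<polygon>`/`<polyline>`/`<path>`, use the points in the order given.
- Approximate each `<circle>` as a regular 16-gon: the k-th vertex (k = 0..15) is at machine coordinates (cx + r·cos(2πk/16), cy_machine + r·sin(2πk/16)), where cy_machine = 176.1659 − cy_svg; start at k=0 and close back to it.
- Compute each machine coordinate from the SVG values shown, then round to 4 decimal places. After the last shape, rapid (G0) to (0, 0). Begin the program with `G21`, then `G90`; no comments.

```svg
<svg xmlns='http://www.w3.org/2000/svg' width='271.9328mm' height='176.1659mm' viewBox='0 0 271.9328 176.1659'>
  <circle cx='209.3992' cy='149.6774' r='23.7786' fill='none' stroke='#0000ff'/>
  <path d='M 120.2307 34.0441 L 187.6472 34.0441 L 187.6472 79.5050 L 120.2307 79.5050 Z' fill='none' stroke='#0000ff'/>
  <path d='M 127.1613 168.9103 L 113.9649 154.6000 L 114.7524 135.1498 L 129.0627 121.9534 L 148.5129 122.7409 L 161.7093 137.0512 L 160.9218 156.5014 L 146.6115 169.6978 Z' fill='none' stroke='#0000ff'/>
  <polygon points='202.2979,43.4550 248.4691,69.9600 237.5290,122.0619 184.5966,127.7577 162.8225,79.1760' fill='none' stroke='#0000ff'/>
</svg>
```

Since the viewBox matches the mm dimensions, user units are millimetres directly. The only transform is the Y-flip y_m = 176.1659 − y_svg.

Shape 1 is a circle drawn with `<circle>`. Its stroke #0000ff means engrave at S228, F4163. After flipping Y the toolpath is (233.1778,26.4885) → (231.3678,35.5882) → (226.2132,43.3025) → (218.4989,48.4571) → (209.3992,50.2671) → (200.2995,48.4571) → (192.5852,43.3025) → (187.4306,35.5882) → (185.6206,26.4885) → (187.4306,17.3888) → (192.5852,9.6745) → (200.2995,4.5199) → (209.3992,2.7099) → (218.4989,4.5199) → (226.2132,9.6745) → (231.3678,17.3888) → (233.1778,26.4885), returning to the start.

Shape 2 is a rectangle drawn with `<path>`. Its stroke #0000ff means engrave at S228, F4163. After flipping Y the toolpath is (120.2307,142.1218) → (187.6472,142.1218) → (187.6472,96.6609) → (120.2307,96.6609) → (120.2307,142.1218), returning to the start.

Shape 3 is a regular polygon drawn with `<path>`. Its stroke #0000ff means engrave at S228, F4163. After flipping Y the toolpath is (127.1613,7.2556) → (113.9649,21.5659) → (114.7524,41.0161) → (129.0627,54.2125) → (148.5129,53.4250) → (161.7093,39.1147) → (160.9218,19.6645) → (146.6115,6.4681) → (127.1613,7.2556), returning to the start.

Shape 4 is a regular polygon drawn with `<polygon>`. Its stroke #0000ff means engrave at S228, F4163. After flipping Y the toolpath is (202.2979,132.7109) → (248.4691,106.2059) → (237.5290,54.1040) → (184.5966,48.4082) → (162.8225,96.9899) → (202.2979,132.7109), returning to the start.

G21
G90
G0 X233.1778 Y26.4885
M3 S228
G01 X231.3678 Y35.5882 F4163
G01 X226.2132 Y43.3025
G01 X218.4989 Y48.4571
G01 X209.3992 Y50.2671
G01 X200.2995 Y48.4571
G01 X192.5852 Y43.3025
G01 X187.4306 Y35.5882
G01 X185.6206 Y26.4885
G01 X187.4306 Y17.3888
G01 X192.5852 Y9.6745
G01 X200.2995 Y4.5199
G01 X209.3992 Y2.7099
G01 X218.4989 Y4.5199
G01 X226.2132 Y9.6745
G01 X231.3678 Y17.3888
G01 X233.1778 Y26.4885
M5
G0 X120.2307 Y142.1218
M3 S228
G01 X187.6472 Y142.1218 F4163
G01 X187.6472 Y96.6609
G01 X120.2307 Y96.6609
G01 X120.2307 Y142.1218
M5
G0 X127.1613 Y7.2556
M3 S228
G01 X113.9649 Y21.5659 F4163
G01 X114.7524 Y41.0161
G01 X129.0627 Y54.2125
G01 X148.5129 Y53.4250
G01 X161.7093 Y39.1147
G01 X160.9218 Y19.6645
G01 X146.6115 Y6.4681
G01 X127.1613 Y7.2556
M5
G0 X202.2979 Y132.7109
M3 S228
G01 X248.4691 Y106.2059 F4163
G01 X237.5290 Y54.1040
G01 X184.5966 Y48.4082
G01 X162.8225 Y96.9899
G01 X202.2979 Y132.7109
M5
G0 X0.0000 Y0.0000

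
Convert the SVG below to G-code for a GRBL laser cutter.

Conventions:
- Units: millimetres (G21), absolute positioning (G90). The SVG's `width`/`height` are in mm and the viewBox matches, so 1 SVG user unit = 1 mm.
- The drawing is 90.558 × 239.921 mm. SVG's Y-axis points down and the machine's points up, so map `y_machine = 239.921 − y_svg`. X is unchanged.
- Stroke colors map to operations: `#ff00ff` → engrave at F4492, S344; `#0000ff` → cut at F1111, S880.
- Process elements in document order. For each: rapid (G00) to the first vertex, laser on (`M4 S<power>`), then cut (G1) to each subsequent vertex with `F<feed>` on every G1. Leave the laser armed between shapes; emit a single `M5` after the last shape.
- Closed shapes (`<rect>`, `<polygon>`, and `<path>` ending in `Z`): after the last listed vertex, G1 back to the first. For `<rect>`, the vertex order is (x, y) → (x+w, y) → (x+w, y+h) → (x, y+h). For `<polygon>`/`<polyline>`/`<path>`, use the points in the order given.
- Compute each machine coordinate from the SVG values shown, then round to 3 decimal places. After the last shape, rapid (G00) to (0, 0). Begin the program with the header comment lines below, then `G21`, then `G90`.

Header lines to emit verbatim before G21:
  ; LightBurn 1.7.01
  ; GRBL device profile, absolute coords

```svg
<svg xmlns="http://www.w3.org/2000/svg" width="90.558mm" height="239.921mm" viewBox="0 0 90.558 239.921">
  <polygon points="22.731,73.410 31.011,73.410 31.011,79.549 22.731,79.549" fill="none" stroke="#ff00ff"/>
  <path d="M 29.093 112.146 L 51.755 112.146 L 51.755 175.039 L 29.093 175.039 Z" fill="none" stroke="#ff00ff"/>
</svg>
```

; LightBurn 1.7.01
; GRBL device profile, absolute coords
G21
G90
G00 X22.731 Y166.511
M4 S344
G1 X31.011 Y166.511 F4492
G1 X31.011 Y160.372 F4492
G1 X22.731 Y160.372 F4492
G1 X22.731 Y166.511 F4492
G00 X29.093 Y127.775
M4 S344
G1 X51.755 Y127.775 F4492
G1 X51.755 Y64.882 F4492
G1 X29.093 Y64.882 F4492
G1 X29.093 Y127.775 F4492
M5
G00 X0.000 Y0.000

1 u = 1 mm; y_m = 239.921 − y.

[1] `<polygon>` rectangle, #ff00ff→engrave S344 F4492: (22.731,166.511) → (31.011,166.511) → (31.011,160.372) → (22.731,160.372) → (22.731,166.511) (closed)

[2] `<path>` rectangle, #ff00ff→engrave S344 F4492: (29.093,127.775) → (51.755,127.775) → (51.755,64.882) → (29.093,64.882) → (29.093,127.775) (closed)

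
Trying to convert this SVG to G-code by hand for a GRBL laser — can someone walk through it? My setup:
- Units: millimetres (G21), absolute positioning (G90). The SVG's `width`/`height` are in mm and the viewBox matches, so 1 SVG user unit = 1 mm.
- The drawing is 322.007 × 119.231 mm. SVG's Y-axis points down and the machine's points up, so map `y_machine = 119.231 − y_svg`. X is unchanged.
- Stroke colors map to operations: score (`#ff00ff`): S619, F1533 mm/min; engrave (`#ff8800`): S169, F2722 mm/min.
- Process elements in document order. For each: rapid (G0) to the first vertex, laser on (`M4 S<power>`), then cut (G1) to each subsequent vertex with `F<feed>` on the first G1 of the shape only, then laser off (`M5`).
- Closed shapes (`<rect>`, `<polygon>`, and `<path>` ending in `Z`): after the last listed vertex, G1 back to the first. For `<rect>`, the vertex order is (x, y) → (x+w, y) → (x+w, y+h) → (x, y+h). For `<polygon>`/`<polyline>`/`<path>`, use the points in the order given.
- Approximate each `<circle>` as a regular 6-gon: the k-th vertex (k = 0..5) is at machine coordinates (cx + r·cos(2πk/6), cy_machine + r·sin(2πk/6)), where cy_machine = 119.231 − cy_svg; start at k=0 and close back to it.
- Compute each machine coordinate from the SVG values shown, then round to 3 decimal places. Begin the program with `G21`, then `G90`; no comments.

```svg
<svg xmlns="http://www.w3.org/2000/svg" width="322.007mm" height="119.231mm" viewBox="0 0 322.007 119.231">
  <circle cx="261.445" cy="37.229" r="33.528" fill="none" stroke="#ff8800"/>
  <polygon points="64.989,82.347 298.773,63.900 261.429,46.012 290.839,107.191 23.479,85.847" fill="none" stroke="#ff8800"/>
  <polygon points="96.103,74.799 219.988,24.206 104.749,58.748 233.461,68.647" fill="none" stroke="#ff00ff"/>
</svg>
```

1 u = 1 mm; y_m = 119.231 − y.

[1] `<circle>` circle, #ff8800→engrave S169 F2722: (294.973,82.002) → (278.209,111.038) → (244.681,111.038) → (227.917,82.002) → (244.681,52.966) → (278.209,52.966) → (294.973,82.002) (closed)

[2] `<polygon>` closed polygon, #ff8800→engrave S169 F2722: (64.989,36.884) → (298.773,55.331) → (261.429,73.219) → (290.839,12.040) → (23.479,33.384) → (64.989,36.884) (closed)

[3] `<polygon>` closed polygon, #ff00ff→score S619 F1533: (96.103,44.432) → (219.988,95.025) → (104.749,60.483) → (233.461,50.584) → (96.103,44.432) (closed)

G21
G90
G0 X294.973 Y82.002
M4 S169
G1 X278.209 Y111.038 F2722
G1 X244.681 Y111.038
G1 X227.917 Y82.002
G1 X244.681 Y52.966
G1 X278.209 Y52.966
G1 X294.973 Y82.002
M5
G0 X64.989 Y36.884
M4 S169
G1 X298.773 Y55.331 F2722
G1 X261.429 Y73.219
G1 X290.839 Y12.040
G1 X23.479 Y33.384
G1 X64.989 Y36.884
M5
G0 X96.103 Y44.432
M4 S619
G1 X219.988 Y95.025 F1533
G1 X104.749 Y60.483
G1 X233.461 Y50.584
G1 X96.103 Y44.432
M5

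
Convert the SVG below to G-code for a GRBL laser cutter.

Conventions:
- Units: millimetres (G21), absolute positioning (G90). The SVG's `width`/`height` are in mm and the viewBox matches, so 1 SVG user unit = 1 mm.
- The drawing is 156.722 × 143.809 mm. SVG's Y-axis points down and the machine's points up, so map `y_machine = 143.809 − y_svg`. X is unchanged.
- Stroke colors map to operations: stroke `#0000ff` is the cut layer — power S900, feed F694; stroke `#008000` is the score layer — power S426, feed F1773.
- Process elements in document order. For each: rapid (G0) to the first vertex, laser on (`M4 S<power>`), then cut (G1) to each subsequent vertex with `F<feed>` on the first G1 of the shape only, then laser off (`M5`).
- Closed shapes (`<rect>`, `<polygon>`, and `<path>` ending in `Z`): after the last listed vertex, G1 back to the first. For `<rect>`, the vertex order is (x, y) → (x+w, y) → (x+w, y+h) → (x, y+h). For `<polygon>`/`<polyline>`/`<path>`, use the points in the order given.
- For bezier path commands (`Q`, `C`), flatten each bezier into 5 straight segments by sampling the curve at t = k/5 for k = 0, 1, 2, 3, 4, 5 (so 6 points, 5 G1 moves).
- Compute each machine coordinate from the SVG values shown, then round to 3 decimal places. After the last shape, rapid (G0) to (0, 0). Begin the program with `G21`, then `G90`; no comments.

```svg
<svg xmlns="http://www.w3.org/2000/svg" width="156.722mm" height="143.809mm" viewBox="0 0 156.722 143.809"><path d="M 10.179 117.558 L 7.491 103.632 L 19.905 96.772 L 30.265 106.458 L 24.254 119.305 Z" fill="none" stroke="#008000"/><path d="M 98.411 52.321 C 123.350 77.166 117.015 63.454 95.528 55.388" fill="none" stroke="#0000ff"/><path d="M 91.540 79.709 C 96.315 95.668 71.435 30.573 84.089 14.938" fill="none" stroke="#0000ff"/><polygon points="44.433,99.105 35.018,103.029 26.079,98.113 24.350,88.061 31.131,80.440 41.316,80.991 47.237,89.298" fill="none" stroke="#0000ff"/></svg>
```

Since the viewBox matches the mm dimensions, user units are millimetres directly. The only transform is the Y-flip y_m = 143.809 − y_svg.

Shape 1 is a regular polygon drawn with `<path>`. Its stroke #008000 means score at S426, F1773. After flipping Y the toolpath is (10.179,26.251) → (7.491,40.177) → (19.905,47.037) → (30.265,37.351) → (24.254,24.504) → (10.179,26.251), returning to the start.

Shape 2 is a cubic bezier drawn with `<path>`. Its stroke #0000ff means cut at S900, F694. After flipping Y the toolpath is (98.411,91.488) → (109.750,80.854) → (114.358,77.352) → (113.008,78.861) → (106.473,83.258) → (95.528,88.421).

Shape 3 is a cubic bezier drawn with `<path>`. Its stroke #0000ff means cut at S900, F694. After flipping Y the toolpath is (91.540,64.100) → (91.384,63.207) → (87.336,75.502) → (82.620,94.721) → (80.463,114.599) → (84.089,128.871).

Shape 4 is a regular polygon drawn with `<polygon>`. Its stroke #0000ff means cut at S900, F694. After flipping Y the toolpath is (44.433,44.704) → (35.018,40.780) → (26.079,45.696) → (24.350,55.748) → (31.131,63.369) → (41.316,62.818) → (47.237,54.511) → (44.433,44.704), returning to the start.

G21
G90
G0 X10.179 Y26.251
M4 S426
G1 X7.491 Y40.177 F1773
G1 X19.905 Y47.037
G1 X30.265 Y37.351
G1 X24.254 Y24.504
G1 X10.179 Y26.251
M5
G0 X98.411 Y91.488
M4 S900
G1 X109.750 Y80.854 F694
G1 X114.358 Y77.352
G1 X113.008 Y78.861
G1 X106.473 Y83.258
G1 X95.528 Y88.421
M5
G0 X91.540 Y64.100
M4 S900
G1 X91.384 Y63.207 F694
G1 X87.336 Y75.502
G1 X82.620 Y94.721
G1 X80.463 Y114.599
G1 X84.089 Y128.871
M5
G0 X44.433 Y44.704
M4 S900
G1 X35.018 Y40.780 F694
G1 X26.079 Y45.696
G1 X24.350 Y55.748
G1 X31.131 Y63.369
G1 X41.316 Y62.818
G1 X47.237 Y54.511
G1 X44.433 Y44.704
M5
G0 X0.000 Y0.000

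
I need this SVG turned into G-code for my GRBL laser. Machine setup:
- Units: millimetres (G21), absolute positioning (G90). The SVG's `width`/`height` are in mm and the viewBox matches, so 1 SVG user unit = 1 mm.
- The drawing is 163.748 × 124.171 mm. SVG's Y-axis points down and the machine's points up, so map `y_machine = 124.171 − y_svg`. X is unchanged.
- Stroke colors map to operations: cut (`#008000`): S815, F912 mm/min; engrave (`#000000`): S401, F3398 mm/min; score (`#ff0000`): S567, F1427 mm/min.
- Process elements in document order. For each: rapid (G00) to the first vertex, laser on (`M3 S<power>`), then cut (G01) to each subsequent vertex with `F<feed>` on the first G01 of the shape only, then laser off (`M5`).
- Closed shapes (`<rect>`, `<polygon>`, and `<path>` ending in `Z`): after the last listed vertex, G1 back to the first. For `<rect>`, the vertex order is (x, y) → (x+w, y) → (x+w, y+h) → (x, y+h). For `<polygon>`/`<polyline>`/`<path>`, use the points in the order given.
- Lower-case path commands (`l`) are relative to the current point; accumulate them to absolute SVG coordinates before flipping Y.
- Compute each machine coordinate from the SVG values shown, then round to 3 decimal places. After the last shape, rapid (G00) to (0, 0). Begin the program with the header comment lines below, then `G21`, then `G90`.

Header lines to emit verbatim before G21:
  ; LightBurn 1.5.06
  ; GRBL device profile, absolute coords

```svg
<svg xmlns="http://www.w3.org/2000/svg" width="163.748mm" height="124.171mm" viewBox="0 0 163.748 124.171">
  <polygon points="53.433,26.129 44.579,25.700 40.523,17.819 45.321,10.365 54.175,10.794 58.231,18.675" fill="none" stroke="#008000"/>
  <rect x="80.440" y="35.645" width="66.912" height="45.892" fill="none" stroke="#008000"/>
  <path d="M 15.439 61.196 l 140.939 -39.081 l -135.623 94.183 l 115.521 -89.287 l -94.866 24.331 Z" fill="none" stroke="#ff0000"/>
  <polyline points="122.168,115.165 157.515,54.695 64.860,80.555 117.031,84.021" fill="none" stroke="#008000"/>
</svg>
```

1 u = 1 mm; y_m = 124.171 − y.

[1] `<polygon>` regular polygon, #008000→cut S815 F912: (53.433,98.042) → (44.579,98.471) → (40.523,106.352) → (45.321,113.806) → (54.175,113.377) → (58.231,105.496) → (53.433,98.042) (closed)

[2] `<rect>` rectangle, #008000→cut S815 F912: (80.440,88.526) → (147.352,88.526) → (147.352,42.634) → (80.440,42.634) → (80.440,88.526) (closed)

[3] `<path>` closed polygon, #ff0000→score S567 F1427: (15.439,62.975) → (156.378,102.056) → (20.755,7.873) → (136.276,97.160) → (41.410,72.829) → (15.439,62.975) (closed)

[4] `<polyline>` open polyline, #008000→cut S815 F912: (122.168,9.006) → (157.515,69.476) → (64.860,43.616) → (117.031,40.150)

; LightBurn 1.5.06
; GRBL device profile, absolute coords
G21
G90
G00 X53.433 Y98.042
M3 S815
G01 X44.579 Y98.471 F912
G01 X40.523 Y106.352
G01 X45.321 Y113.806
G01 X54.175 Y113.377
G01 X58.231 Y105.496
G01 X53.433 Y98.042
M5
G00 X80.440 Y88.526
M3 S815
G01 X147.352 Y88.526 F912
G01 X147.352 Y42.634
G01 X80.440 Y42.634
G01 X80.440 Y88.526
M5
G00 X15.439 Y62.975
M3 S567
G01 X156.378 Y102.056 F1427
G01 X20.755 Y7.873
G01 X136.276 Y97.160
G01 X41.410 Y72.829
G01 X15.439 Y62.975
M5
G00 X122.168 Y9.006
M3 S815
G01 X157.515 Y69.476 F912
G01 X64.860 Y43.616
G01 X117.031 Y40.150
M5
G00 X0.000 Y0.000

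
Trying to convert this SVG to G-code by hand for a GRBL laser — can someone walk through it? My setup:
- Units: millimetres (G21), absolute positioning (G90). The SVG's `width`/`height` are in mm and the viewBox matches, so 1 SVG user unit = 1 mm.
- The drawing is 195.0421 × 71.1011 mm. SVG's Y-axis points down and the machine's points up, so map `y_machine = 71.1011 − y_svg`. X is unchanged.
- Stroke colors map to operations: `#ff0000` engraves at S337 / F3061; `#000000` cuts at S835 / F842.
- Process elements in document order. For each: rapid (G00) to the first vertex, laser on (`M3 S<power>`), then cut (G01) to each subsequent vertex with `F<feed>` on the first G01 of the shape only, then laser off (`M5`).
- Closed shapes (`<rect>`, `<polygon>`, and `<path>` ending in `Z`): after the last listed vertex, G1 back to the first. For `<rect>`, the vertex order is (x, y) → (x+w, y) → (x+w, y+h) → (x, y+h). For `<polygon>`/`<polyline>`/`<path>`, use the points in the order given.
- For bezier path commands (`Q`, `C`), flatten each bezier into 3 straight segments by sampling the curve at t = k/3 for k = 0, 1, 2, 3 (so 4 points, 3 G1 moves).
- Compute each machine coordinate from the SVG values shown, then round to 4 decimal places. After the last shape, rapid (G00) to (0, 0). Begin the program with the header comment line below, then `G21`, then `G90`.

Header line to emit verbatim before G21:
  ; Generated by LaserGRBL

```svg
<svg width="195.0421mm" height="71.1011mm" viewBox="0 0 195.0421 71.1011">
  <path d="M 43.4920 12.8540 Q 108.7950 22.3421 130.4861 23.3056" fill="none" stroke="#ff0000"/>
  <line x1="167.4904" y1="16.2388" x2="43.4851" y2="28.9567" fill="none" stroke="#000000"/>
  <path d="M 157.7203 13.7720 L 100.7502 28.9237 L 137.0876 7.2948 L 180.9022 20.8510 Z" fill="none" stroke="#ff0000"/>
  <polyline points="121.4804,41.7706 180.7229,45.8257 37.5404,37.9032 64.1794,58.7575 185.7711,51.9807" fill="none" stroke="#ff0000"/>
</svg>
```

1 u = 1 mm; y_m = 71.1011 − y.

[1] `<path>` quadratic bezier, #ff0000→engrave S337 F3061: (43.4920,58.2471) → (82.1816,52.8689) → (111.1796,49.3850) → (130.4861,47.7955)

[2] `<line>` line segment, #000000→cut S835 F842: (167.4904,54.8623) → (43.4851,42.1444)

[3] `<path>` closed polygon, #ff0000→engrave S337 F3061: (157.7203,57.3291) → (100.7502,42.1774) → (137.0876,63.8063) → (180.9022,50.2501) → (157.7203,57.3291) (closed)

[4] `<polyline>` open polyline, #ff0000→engrave S337 F3061: (121.4804,29.3305) → (180.7229,25.2754) → (37.5404,33.1979) → (64.1794,12.3436) → (185.7711,19.1204)

; Generated by LaserGRBL
G21
G90
G00 X43.4920 Y58.2471
M3 S337
G01 X82.1816 Y52.8689 F3061
G01 X111.1796 Y49.3850
G01 X130.4861 Y47.7955
M5
G00 X167.4904 Y54.8623
M3 S835
G01 X43.4851 Y42.1444 F842
M5
G00 X157.7203 Y57.3291
M3 S337
G01 X100.7502 Y42.1774 F3061
G01 X137.0876 Y63.8063
G01 X180.9022 Y50.2501
G01 X157.7203 Y57.3291
M5
G00 X121.4804 Y29.3305
M3 S337
G01 X180.7229 Y25.2754 F3061
G01 X37.5404 Y33.1979
G01 X64.1794 Y12.3436
G01 X185.7711 Y19.1204
M5
G00 X0.0000 Y0.0000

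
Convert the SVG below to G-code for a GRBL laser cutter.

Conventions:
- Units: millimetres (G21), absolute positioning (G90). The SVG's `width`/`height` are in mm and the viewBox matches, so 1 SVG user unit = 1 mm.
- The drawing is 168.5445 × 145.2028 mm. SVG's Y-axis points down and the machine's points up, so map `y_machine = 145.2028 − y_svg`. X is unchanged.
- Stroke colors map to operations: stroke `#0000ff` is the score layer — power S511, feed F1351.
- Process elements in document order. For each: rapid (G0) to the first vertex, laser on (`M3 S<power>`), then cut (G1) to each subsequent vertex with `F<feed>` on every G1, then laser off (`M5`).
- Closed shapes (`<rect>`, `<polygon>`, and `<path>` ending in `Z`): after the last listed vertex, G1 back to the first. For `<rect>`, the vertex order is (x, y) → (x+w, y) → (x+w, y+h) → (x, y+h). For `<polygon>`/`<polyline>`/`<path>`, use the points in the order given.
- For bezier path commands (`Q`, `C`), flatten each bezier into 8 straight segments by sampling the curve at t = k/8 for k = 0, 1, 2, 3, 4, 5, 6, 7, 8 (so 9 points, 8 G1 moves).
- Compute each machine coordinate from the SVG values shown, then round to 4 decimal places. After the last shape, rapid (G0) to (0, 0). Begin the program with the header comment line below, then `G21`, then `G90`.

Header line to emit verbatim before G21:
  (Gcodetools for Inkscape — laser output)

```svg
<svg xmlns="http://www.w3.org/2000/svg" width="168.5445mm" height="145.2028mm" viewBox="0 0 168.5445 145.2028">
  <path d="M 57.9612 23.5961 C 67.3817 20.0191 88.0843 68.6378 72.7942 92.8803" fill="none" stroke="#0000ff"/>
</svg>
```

(Gcodetools for Inkscape — laser output)
G21
G90
G0 X57.9612 Y121.6067
M3 S511
G1 X61.9304 Y120.6510 F1351
G1 X66.4033 Y115.6992 F1351
G1 X70.8259 Y107.6487 F1351
G1 X74.6442 Y97.3969 F1351
G1 X77.3041 Y85.8411 F1351
G1 X78.2518 Y73.8785 F1351
G1 X76.9332 Y62.4065 F1351
G1 X72.7942 Y52.3225 F1351
M5
G0 X0.0000 Y0.0000

Since the viewBox matches the mm dimensions, user units are millimetres directly. The only transform is the Y-flip y_m = 145.2028 − y_svg.

Shape 1 is a cubic bezier drawn with `<path>`. Its stroke #0000ff means score at S511, F1351. After flipping Y the toolpath is (57.9612,121.6067) → (61.9304,120.6510) → (66.4033,115.6992) → (70.8259,107.6487) → (74.6442,97.3969) → (77.3041,85.8411) → (78.2518,73.8785) → (76.9332,62.4065) → (72.7942,52.3225).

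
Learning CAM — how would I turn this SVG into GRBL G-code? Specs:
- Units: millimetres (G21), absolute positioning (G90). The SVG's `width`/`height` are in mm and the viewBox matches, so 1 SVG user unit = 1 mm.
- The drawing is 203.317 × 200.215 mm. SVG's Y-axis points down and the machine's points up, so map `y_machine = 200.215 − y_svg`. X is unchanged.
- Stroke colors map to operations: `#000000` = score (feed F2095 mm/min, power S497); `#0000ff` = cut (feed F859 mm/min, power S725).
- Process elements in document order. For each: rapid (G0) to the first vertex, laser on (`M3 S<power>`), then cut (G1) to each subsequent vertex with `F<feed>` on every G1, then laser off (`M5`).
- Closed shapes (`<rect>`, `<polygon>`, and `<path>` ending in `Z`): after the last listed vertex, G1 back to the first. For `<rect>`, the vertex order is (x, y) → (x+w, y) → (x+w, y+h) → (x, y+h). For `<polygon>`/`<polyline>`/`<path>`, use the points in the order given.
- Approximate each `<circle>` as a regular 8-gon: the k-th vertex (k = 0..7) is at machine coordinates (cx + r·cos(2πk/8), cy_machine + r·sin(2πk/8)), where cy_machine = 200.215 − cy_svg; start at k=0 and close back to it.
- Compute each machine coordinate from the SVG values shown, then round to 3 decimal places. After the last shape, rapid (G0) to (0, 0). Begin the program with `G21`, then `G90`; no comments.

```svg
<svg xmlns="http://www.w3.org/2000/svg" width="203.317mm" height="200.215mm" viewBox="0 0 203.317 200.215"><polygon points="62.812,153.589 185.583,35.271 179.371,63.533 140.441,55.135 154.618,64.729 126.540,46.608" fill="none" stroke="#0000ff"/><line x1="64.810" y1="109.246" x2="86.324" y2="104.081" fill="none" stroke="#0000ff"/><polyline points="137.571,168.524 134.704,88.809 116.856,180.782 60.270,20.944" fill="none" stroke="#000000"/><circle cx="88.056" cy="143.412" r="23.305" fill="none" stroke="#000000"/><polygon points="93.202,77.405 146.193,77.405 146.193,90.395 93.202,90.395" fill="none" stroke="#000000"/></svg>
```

G21
G90
G0 X62.812 Y46.626
M3 S725
G1 X185.583 Y164.944 F859
G1 X179.371 Y136.682 F859
G1 X140.441 Y145.080 F859
G1 X154.618 Y135.486 F859
G1 X126.540 Y153.607 F859
G1 X62.812 Y46.626 F859
M5
G0 X64.810 Y90.969
M3 S725
G1 X86.324 Y96.134 F859
M5
G0 X137.571 Y31.691
M3 S497
G1 X134.704 Y111.406 F2095
G1 X116.856 Y19.433 F2095
G1 X60.270 Y179.271 F2095
M5
G0 X111.361 Y56.803
M3 S497
G1 X104.535 Y73.282 F2095
G1 X88.056 Y80.108 F2095
G1 X71.577 Y73.282 F2095
G1 X64.751 Y56.803 F2095
G1 X71.577 Y40.324 F2095
G1 X88.056 Y33.498 F2095
G1 X104.535 Y40.324 F2095
G1 X111.361 Y56.803 F2095
M5
G0 X93.202 Y122.810
M3 S497
G1 X146.193 Y122.810 F2095
G1 X146.193 Y109.820 F2095
G1 X93.202 Y109.820 F2095
G1 X93.202 Y122.810 F2095
M5
G0 X0.000 Y0.000

Since the viewBox matches the mm dimensions, user units are millimetres directly. The only transform is the Y-flip y_m = 200.215 − y_svg.

Shape 1 is a closed polygon drawn with `<polygon>`. Its stroke #0000ff means cut at S725, F859. After flipping Y the toolpath is (62.812,46.626) → (185.583,164.944) → (179.371,136.682) → (140.441,145.080) → (154.618,135.486) → (126.540,153.607) → (62.812,46.626), returning to the start.

Shape 2 is a line segment drawn with `<line>`. Its stroke #0000ff means cut at S725, F859. After flipping Y the toolpath is (64.810,90.969) → (86.324,96.134).

Shape 3 is a open polyline drawn with `<polyline>`. Its stroke #000000 means score at S497, F2095. After flipping Y the toolpath is (137.571,31.691) → (134.704,111.406) → (116.856,19.433) → (60.270,179.271).

Shape 4 is a circle drawn with `<circle>`. Its stroke #000000 means score at S497, F2095. After flipping Y the toolpath is (111.361,56.803) → (104.535,73.282) → (88.056,80.108) → (71.577,73.282) → (64.751,56.803) → (71.577,40.324) → (88.056,33.498) → (104.535,40.324) → (111.361,56.803), returning to the start.

Shape 5 is a rectangle drawn with `<polygon>`. Its stroke #000000 means score at S497, F2095. After flipping Y the toolpath is (93.202,122.810) → (146.193,122.810) → (146.193,109.820) → (93.202,109.820) → (93.202,122.810), returning to the start.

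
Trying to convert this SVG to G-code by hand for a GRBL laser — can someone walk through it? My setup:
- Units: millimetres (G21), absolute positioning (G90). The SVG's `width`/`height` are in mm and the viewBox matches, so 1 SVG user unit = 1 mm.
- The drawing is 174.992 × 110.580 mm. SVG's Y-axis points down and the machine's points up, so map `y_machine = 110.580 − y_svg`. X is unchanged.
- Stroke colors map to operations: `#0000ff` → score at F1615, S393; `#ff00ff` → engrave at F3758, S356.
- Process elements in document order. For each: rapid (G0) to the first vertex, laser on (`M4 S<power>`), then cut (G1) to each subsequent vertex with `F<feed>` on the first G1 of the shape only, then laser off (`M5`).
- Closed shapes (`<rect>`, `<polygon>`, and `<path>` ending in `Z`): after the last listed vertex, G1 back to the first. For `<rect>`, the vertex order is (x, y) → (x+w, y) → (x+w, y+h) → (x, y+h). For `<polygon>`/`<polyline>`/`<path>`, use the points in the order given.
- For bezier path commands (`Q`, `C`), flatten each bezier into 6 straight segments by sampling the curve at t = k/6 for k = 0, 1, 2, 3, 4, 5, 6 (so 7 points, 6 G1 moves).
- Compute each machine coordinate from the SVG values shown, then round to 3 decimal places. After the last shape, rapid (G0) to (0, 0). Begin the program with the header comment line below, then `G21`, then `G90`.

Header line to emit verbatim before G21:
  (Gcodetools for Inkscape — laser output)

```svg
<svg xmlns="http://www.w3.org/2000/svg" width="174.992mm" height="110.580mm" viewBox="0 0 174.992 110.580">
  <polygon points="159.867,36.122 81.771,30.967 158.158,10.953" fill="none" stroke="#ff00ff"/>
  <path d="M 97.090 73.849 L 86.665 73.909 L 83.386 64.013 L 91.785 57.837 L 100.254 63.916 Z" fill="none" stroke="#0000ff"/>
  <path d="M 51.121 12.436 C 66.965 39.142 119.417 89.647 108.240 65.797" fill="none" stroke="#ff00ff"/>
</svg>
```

1 u = 1 mm; y_m = 110.580 − y.

[1] `<polygon>` closed polygon, #ff00ff→engrave S356 F3758: (159.867,74.458) → (81.771,79.613) → (158.158,99.627) → (159.867,74.458) (closed)

[2] `<path>` regular polygon, #0000ff→score S393 F1615: (97.090,36.731) → (86.665,36.671) → (83.386,46.567) → (91.785,52.743) → (100.254,46.664) → (97.090,36.731) (closed)

[3] `<path>` cubic bezier, #ff00ff→engrave S356 F3758: (51.121,98.144) → (61.630,83.262) → (75.455,67.140) → (89.813,52.505) → (101.920,42.083) → (108.990,38.600) → (108.240,44.783)

(Gcodetools for Inkscape — laser output)
G21
G90
G0 X159.867 Y74.458
M4 S356
G1 X81.771 Y79.613 F3758
G1 X158.158 Y99.627
G1 X159.867 Y74.458
M5
G0 X97.090 Y36.731
M4 S393
G1 X86.665 Y36.671 F1615
G1 X83.386 Y46.567
G1 X91.785 Y52.743
G1 X100.254 Y46.664
G1 X97.090 Y36.731
M5
G0 X51.121 Y98.144
M4 S356
G1 X61.630 Y83.262 F3758
G1 X75.455 Y67.140
G1 X89.813 Y52.505
G1 X101.920 Y42.083
G1 X108.990 Y38.600
G1 X108.240 Y44.783
M5
G0 X0.000 Y0.000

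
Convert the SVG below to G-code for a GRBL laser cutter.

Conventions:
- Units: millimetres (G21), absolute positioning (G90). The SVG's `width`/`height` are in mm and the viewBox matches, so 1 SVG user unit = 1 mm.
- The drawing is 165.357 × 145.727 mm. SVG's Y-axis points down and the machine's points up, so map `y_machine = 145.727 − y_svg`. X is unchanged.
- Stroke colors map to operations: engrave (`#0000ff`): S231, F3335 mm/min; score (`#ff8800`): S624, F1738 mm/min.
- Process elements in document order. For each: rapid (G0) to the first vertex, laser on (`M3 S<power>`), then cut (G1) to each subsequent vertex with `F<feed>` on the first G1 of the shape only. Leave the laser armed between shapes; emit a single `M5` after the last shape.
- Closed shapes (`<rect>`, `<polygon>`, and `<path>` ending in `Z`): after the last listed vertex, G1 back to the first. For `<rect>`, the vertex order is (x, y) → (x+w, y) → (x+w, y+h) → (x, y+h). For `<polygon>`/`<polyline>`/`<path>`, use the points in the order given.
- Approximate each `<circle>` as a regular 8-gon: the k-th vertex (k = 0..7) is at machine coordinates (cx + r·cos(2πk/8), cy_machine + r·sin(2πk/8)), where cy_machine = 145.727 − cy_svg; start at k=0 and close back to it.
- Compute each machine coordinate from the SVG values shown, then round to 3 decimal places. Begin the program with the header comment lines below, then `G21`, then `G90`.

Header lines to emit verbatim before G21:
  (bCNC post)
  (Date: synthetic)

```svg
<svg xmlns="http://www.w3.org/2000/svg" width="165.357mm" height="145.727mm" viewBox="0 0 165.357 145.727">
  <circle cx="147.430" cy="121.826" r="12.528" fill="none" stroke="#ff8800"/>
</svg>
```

1 u = 1 mm; y_m = 145.727 − y.

[1] `<circle>` circle, #ff8800→score S624 F1738: (159.958,23.901) → (156.289,32.760) → (147.430,36.429) → (138.571,32.760) → (134.902,23.901) → (138.571,15.042) → (147.430,11.373) → (156.289,15.042) → (159.958,23.901) (closed)

(bCNC post)
(Date: synthetic)
G21
G90
G0 X159.958 Y23.901
M3 S624
G1 X156.289 Y32.760 F1738
G1 X147.430 Y36.429
G1 X138.571 Y32.760
G1 X134.902 Y23.901
G1 X138.571 Y15.042
G1 X147.430 Y11.373
G1 X156.289 Y15.042
G1 X159.958 Y23.901
M5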